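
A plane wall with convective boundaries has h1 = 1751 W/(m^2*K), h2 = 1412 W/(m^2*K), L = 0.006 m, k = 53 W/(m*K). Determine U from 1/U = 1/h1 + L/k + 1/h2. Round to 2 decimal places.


1/U = 1/h1 + L/k + 1/h2
1/U = 1/1751 + 0.006/53 + 1/1412
1/U = 0.0005711022 + 0.0001132075 + 0.0007082153
1/U = 0.001392525
U = 718.12 W/(m^2*K)


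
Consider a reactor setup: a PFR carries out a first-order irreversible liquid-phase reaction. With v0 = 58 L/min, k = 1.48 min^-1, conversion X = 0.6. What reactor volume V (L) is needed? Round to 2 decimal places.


V = (v0/k) * ln(1/(1-X))
V = (58/1.48) * ln(1/(1-0.6))
V = 39.189189 * ln(2.5)
V = 39.189189 * 0.916291
V = 35.91 L


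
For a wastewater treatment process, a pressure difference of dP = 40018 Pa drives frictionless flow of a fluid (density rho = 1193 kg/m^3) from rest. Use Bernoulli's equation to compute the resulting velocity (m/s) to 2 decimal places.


v = sqrt(2*dP/rho)
v = sqrt(2*40018/1193)
v = sqrt(67.088013)
v = 8.19 m/s


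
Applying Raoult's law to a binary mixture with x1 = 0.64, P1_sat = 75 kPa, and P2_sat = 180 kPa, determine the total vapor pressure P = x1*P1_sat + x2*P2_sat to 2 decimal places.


P = x1*P1_sat + x2*P2_sat
x2 = 1 - x1 = 1 - 0.64 = 0.36
P = 0.64*75 + 0.36*180
P = 48.0 + 64.8
P = 112.80 kPa


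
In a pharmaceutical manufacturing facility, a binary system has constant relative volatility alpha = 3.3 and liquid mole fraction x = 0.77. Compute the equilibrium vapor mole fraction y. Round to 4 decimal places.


y = alpha*x / (1 + (alpha-1)*x)
y = 3.3*0.77 / (1 + (3.3-1)*0.77)
y = 2.541 / (1 + 1.771)
y = 2.541 / 2.771
y = 0.9170


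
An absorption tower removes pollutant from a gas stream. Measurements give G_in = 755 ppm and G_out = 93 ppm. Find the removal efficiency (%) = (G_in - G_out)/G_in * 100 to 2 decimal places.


Efficiency = (G_in - G_out) / G_in * 100%
Efficiency = (755 - 93) / 755 * 100
Efficiency = 662 / 755 * 100
Efficiency = 87.68%


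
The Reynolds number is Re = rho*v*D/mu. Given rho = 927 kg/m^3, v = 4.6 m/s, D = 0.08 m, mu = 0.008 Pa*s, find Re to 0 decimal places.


Re = rho * v * D / mu
Re = 927 * 4.6 * 0.08 / 0.008
Re = 341.136 / 0.008
Re = 42642


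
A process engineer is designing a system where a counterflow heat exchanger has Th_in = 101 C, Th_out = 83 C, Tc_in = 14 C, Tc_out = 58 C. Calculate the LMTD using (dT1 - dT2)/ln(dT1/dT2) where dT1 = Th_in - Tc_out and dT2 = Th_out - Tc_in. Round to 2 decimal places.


dT1 = Th_in - Tc_out = 101 - 58 = 43
dT2 = Th_out - Tc_in = 83 - 14 = 69
LMTD = (dT1 - dT2) / ln(dT1/dT2)
LMTD = (43 - 69) / ln(43/69)
LMTD = 54.98 K


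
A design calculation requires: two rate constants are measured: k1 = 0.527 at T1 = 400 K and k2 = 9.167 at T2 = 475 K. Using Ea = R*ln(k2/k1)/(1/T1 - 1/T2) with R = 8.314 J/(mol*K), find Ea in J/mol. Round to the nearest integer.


Ea = R * ln(k2/k1) / (1/T1 - 1/T2)
ln(k2/k1) = ln(9.167/0.527) = 2.8561648
1/T1 - 1/T2 = 1/400 - 1/475 = 0.000394736842
Ea = 8.314 * 2.8561648 / 0.000394736842
Ea = 60157 J/mol


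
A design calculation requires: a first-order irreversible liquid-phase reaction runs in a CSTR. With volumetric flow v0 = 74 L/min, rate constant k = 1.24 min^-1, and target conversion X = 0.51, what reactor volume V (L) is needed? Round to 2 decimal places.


V = v0 * X / (k * (1 - X))
V = 74 * 0.51 / (1.24 * (1 - 0.51))
V = 37.74 / (1.24 * 0.49)
V = 37.74 / 0.6076
V = 62.11 L


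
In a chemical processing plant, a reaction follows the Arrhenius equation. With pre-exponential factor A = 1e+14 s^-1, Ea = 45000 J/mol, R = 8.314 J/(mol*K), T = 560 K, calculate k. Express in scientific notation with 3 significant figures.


k = A * exp(-Ea/(R*T))
k = 1e+14 * exp(-45000 / (8.314 * 560))
k = 1e+14 * exp(-9.665281)
k = 6.34e+09


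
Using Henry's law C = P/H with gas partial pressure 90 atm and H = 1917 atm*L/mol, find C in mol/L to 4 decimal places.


C = P / H
C = 90 / 1917
C = 0.0469 mol/L


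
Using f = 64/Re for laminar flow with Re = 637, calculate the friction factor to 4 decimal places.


f = 64 / Re
f = 64 / 637
f = 0.1005


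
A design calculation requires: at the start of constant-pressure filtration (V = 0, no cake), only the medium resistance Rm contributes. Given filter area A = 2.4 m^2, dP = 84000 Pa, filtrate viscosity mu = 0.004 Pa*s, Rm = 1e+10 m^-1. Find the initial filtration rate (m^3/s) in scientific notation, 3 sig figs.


rate = A * dP / (mu * Rm)
rate = 2.4 * 84000 / (0.004 * 1e+10)
rate = 201600.0 / 4.000e+07
rate = 5.04e-03 m^3/s


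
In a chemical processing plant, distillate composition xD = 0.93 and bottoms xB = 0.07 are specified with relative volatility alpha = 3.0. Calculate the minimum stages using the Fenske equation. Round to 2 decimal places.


N_min = ln((xD*(1-xB))/(xB*(1-xD))) / ln(alpha)
Numerator inside ln: 0.8649 / 0.0049 = 176.510204
ln(176.510204) = 5.173379
ln(alpha) = ln(3.0) = 1.098612
N_min = 5.173379 / 1.098612 = 4.71


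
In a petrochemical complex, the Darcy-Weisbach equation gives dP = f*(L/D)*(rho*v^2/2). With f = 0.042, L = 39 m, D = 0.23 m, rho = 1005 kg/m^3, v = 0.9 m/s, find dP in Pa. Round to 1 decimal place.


dP = f * (L/D) * (rho*v^2/2)
dP = 0.042 * (39/0.23) * (1005*0.9^2/2)
L/D = 169.56521739
rho*v^2/2 = 1005*0.81/2 = 407.025
dP = 0.042 * 169.56521739 * 407.025
dP = 2898.7 Pa


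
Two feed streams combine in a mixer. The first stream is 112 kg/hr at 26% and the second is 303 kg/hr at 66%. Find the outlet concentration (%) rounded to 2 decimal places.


Mass balance on solute: F1*x1 + F2*x2 = F3*x3
F3 = F1 + F2 = 112 + 303 = 415 kg/hr
x3 = (F1*x1 + F2*x2)/F3
x3 = (112*0.26 + 303*0.66) / 415
x3 = 55.20%


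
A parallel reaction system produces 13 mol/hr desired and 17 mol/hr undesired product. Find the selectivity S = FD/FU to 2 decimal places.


S = desired product rate / undesired product rate
S = 13 / 17
S = 0.76


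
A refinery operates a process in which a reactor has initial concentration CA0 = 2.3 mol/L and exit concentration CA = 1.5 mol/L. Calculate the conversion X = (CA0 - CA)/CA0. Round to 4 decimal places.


X = (CA0 - CA) / CA0
X = (2.3 - 1.5) / 2.3
X = 0.8 / 2.3
X = 0.3478


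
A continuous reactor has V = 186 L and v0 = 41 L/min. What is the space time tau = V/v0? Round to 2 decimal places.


tau = V / v0
tau = 186 / 41
tau = 4.54 min


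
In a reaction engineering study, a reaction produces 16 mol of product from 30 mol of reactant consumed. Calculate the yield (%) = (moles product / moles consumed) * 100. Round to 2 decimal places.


Yield = (moles product / moles consumed) * 100%
Yield = (16 / 30) * 100
Yield = 0.5333 * 100
Yield = 53.33%


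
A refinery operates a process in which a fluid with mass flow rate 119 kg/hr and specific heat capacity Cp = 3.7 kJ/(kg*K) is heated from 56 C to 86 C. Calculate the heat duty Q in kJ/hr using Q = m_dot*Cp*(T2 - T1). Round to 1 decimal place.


Q = m_dot * Cp * (T2 - T1)
Q = 119 * 3.7 * (86 - 56)
Q = 119 * 3.7 * 30
Q = 13209.0 kJ/hr


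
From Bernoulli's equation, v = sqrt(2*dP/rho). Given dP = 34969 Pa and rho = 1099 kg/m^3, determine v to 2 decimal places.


v = sqrt(2*dP/rho)
v = sqrt(2*34969/1099)
v = sqrt(63.637853)
v = 7.98 m/s


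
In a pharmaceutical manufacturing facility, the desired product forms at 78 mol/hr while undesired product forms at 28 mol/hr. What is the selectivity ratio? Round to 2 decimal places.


S = desired product rate / undesired product rate
S = 78 / 28
S = 2.79


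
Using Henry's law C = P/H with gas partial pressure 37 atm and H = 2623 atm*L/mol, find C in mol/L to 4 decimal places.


C = P / H
C = 37 / 2623
C = 0.0141 mol/L


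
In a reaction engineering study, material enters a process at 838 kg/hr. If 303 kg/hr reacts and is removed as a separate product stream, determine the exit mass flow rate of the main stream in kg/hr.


Steady-state mass balance on the main outlet: F_out = F_in - F_removed
F_out = 838 - 303
F_out = 535 kg/hr


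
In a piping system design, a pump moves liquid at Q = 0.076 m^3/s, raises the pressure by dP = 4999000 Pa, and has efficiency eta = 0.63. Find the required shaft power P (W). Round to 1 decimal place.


P = Q * dP / eta
P = 0.076 * 4999000 / 0.63
P = 379924.0 / 0.63
P = 603054.0 W


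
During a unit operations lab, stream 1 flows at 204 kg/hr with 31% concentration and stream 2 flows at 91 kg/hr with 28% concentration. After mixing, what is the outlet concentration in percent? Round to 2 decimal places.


Mass balance on solute: F1*x1 + F2*x2 = F3*x3
F3 = F1 + F2 = 204 + 91 = 295 kg/hr
x3 = (F1*x1 + F2*x2)/F3
x3 = (204*0.31 + 91*0.28) / 295
x3 = 30.07%


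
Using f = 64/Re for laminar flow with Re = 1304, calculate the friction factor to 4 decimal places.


f = 64 / Re
f = 64 / 1304
f = 0.0491


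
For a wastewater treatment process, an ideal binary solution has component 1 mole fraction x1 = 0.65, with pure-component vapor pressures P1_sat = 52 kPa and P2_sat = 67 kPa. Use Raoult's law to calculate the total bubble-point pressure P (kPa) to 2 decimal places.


P = x1*P1_sat + x2*P2_sat
x2 = 1 - x1 = 1 - 0.65 = 0.35
P = 0.65*52 + 0.35*67
P = 33.8 + 23.45
P = 57.25 kPa


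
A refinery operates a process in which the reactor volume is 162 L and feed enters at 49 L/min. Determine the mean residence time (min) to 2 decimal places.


tau = V / v0
tau = 162 / 49
tau = 3.31 min


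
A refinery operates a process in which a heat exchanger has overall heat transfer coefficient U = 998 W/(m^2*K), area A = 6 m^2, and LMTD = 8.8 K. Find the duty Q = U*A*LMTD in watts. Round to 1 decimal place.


Q = U * A * LMTD
Q = 998 * 6 * 8.8
Q = 52694.4 W


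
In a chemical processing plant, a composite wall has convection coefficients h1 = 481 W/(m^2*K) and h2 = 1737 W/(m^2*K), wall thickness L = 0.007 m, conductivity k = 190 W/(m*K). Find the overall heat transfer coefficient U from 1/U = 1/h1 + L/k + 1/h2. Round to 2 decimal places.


1/U = 1/h1 + L/k + 1/h2
1/U = 1/481 + 0.007/190 + 1/1737
1/U = 0.0020790021 + 3.68421e-05 + 0.0005757052
1/U = 0.0026915494
U = 371.53 W/(m^2*K)


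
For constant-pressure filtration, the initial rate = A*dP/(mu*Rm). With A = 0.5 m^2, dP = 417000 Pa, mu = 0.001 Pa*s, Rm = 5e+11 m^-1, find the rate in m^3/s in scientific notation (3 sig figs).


rate = A * dP / (mu * Rm)
rate = 0.5 * 417000 / (0.001 * 5e+11)
rate = 208500.0 / 5.000e+08
rate = 4.17e-04 m^3/s


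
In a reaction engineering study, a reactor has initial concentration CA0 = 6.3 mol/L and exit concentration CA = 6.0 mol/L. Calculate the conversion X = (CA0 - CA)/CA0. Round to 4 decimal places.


X = (CA0 - CA) / CA0
X = (6.3 - 6.0) / 6.3
X = 0.3 / 6.3
X = 0.0476


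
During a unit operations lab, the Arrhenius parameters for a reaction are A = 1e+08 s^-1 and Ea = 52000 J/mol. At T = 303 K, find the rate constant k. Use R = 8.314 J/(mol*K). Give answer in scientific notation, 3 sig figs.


k = A * exp(-Ea/(R*T))
k = 1e+08 * exp(-52000 / (8.314 * 303))
k = 1e+08 * exp(-20.641949)
k = 1.08e-01


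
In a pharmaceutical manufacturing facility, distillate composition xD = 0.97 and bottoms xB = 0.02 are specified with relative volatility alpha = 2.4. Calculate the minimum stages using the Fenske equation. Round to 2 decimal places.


N_min = ln((xD*(1-xB))/(xB*(1-xD))) / ln(alpha)
Numerator inside ln: 0.9506 / 0.0006 = 1584.333333
ln(1584.333333) = 7.367919
ln(alpha) = ln(2.4) = 0.875469
N_min = 7.367919 / 0.875469 = 8.42


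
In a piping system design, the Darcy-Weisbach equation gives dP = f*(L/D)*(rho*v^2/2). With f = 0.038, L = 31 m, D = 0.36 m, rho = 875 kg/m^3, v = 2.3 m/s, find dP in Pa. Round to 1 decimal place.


dP = f * (L/D) * (rho*v^2/2)
dP = 0.038 * (31/0.36) * (875*2.3^2/2)
L/D = 86.11111111
rho*v^2/2 = 875*5.29/2 = 2314.375
dP = 0.038 * 86.11111111 * 2314.375
dP = 7573.1 Pa


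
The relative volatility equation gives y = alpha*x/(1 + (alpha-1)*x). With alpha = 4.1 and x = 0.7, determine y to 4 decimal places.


y = alpha*x / (1 + (alpha-1)*x)
y = 4.1*0.7 / (1 + (4.1-1)*0.7)
y = 2.87 / (1 + 2.17)
y = 2.87 / 3.17
y = 0.9054


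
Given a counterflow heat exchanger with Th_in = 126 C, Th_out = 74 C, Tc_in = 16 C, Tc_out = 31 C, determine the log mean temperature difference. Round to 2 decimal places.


dT1 = Th_in - Tc_out = 126 - 31 = 95
dT2 = Th_out - Tc_in = 74 - 16 = 58
LMTD = (dT1 - dT2) / ln(dT1/dT2)
LMTD = (95 - 58) / ln(95/58)
LMTD = 74.98 K


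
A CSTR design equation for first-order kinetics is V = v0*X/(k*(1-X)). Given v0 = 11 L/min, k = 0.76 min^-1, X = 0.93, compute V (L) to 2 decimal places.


V = v0 * X / (k * (1 - X))
V = 11 * 0.93 / (0.76 * (1 - 0.93))
V = 10.23 / (0.76 * 0.07)
V = 10.23 / 0.0532
V = 192.29 L


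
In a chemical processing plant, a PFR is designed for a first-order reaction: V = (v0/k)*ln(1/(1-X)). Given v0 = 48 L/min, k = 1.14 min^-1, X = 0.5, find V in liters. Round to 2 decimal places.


V = (v0/k) * ln(1/(1-X))
V = (48/1.14) * ln(1/(1-0.5))
V = 42.105263 * ln(2.0)
V = 42.105263 * 0.693147
V = 29.19 L


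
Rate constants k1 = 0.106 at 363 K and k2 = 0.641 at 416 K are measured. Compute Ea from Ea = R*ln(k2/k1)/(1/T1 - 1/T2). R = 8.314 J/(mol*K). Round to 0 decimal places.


Ea = R * ln(k2/k1) / (1/T1 - 1/T2)
ln(k2/k1) = ln(0.641/0.106) = 1.7995904
1/T1 - 1/T2 = 1/363 - 1/416 = 0.000350974783
Ea = 8.314 * 1.7995904 / 0.000350974783
Ea = 42629 J/mol


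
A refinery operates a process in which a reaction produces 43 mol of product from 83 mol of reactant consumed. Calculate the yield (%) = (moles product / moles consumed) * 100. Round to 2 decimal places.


Yield = (moles product / moles consumed) * 100%
Yield = (43 / 83) * 100
Yield = 0.5181 * 100
Yield = 51.81%


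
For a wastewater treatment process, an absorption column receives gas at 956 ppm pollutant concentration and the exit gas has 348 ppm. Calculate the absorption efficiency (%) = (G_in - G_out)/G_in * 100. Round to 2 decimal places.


Efficiency = (G_in - G_out) / G_in * 100%
Efficiency = (956 - 348) / 956 * 100
Efficiency = 608 / 956 * 100
Efficiency = 63.60%


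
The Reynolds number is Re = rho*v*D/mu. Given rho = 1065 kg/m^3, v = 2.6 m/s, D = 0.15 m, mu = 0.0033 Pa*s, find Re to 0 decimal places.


Re = rho * v * D / mu
Re = 1065 * 2.6 * 0.15 / 0.0033
Re = 415.35 / 0.0033
Re = 125864


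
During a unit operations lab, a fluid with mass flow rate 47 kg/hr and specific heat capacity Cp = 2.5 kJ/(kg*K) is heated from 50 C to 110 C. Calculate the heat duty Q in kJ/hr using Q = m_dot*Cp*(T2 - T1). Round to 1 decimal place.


Q = m_dot * Cp * (T2 - T1)
Q = 47 * 2.5 * (110 - 50)
Q = 47 * 2.5 * 60
Q = 7050.0 kJ/hr


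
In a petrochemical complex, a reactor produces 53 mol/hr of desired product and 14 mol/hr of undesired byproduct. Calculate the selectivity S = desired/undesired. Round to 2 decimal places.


S = desired product rate / undesired product rate
S = 53 / 14
S = 3.79


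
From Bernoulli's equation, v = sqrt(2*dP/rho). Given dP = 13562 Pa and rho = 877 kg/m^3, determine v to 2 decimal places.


v = sqrt(2*dP/rho)
v = sqrt(2*13562/877)
v = sqrt(30.928164)
v = 5.56 m/s


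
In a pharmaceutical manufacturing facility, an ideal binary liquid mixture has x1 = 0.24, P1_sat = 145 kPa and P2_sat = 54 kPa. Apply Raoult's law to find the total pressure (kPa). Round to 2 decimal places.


P = x1*P1_sat + x2*P2_sat
x2 = 1 - x1 = 1 - 0.24 = 0.76
P = 0.24*145 + 0.76*54
P = 34.8 + 41.04
P = 75.84 kPa


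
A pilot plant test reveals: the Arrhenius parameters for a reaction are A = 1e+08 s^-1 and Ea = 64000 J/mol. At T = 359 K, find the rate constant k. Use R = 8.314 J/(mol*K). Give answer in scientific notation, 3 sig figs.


k = A * exp(-Ea/(R*T))
k = 1e+08 * exp(-64000 / (8.314 * 359))
k = 1e+08 * exp(-21.442504)
k = 4.87e-02


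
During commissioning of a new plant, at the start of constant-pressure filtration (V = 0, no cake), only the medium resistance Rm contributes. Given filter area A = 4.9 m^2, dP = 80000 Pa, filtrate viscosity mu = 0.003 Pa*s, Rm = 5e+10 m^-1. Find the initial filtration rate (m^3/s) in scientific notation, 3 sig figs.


rate = A * dP / (mu * Rm)
rate = 4.9 * 80000 / (0.003 * 5e+10)
rate = 392000.0 / 1.500e+08
rate = 2.61e-03 m^3/s


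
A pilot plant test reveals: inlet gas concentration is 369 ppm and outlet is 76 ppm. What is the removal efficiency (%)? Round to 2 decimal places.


Efficiency = (G_in - G_out) / G_in * 100%
Efficiency = (369 - 76) / 369 * 100
Efficiency = 293 / 369 * 100
Efficiency = 79.40%


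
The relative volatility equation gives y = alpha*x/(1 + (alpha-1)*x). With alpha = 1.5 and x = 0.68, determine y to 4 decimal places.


y = alpha*x / (1 + (alpha-1)*x)
y = 1.5*0.68 / (1 + (1.5-1)*0.68)
y = 1.02 / (1 + 0.34)
y = 1.02 / 1.34
y = 0.7612


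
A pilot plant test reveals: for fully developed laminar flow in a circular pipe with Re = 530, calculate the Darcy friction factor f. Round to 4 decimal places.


f = 64 / Re
f = 64 / 530
f = 0.1208


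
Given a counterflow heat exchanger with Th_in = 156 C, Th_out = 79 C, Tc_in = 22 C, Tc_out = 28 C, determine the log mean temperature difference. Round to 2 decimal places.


dT1 = Th_in - Tc_out = 156 - 28 = 128
dT2 = Th_out - Tc_in = 79 - 22 = 57
LMTD = (dT1 - dT2) / ln(dT1/dT2)
LMTD = (128 - 57) / ln(128/57)
LMTD = 87.76 K


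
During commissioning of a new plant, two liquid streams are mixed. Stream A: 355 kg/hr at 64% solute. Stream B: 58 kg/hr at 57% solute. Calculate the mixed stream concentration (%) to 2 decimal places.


Mass balance on solute: F1*x1 + F2*x2 = F3*x3
F3 = F1 + F2 = 355 + 58 = 413 kg/hr
x3 = (F1*x1 + F2*x2)/F3
x3 = (355*0.64 + 58*0.57) / 413
x3 = 63.02%


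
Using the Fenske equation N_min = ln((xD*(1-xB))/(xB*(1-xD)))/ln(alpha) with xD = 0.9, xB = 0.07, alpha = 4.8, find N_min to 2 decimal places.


N_min = ln((xD*(1-xB))/(xB*(1-xD))) / ln(alpha)
Numerator inside ln: 0.837 / 0.007 = 119.571429
ln(119.571429) = 4.783914
ln(alpha) = ln(4.8) = 1.568616
N_min = 4.783914 / 1.568616 = 3.05


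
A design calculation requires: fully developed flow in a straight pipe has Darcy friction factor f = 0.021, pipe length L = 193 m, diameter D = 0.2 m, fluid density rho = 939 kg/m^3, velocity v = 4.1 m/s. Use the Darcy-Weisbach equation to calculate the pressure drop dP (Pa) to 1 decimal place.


dP = f * (L/D) * (rho*v^2/2)
dP = 0.021 * (193/0.2) * (939*4.1^2/2)
L/D = 965.0
rho*v^2/2 = 939*16.81/2 = 7892.295
dP = 0.021 * 965.0 * 7892.295
dP = 159937.4 Pa


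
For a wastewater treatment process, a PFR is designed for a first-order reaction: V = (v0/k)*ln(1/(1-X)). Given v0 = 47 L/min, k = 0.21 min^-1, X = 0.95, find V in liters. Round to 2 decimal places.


V = (v0/k) * ln(1/(1-X))
V = (47/0.21) * ln(1/(1-0.95))
V = 223.809524 * ln(20.0)
V = 223.809524 * 2.995732
V = 670.47 L


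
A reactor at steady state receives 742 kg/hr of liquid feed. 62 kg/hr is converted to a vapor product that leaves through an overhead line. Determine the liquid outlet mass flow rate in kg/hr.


Steady-state mass balance on the main outlet: F_out = F_in - F_removed
F_out = 742 - 62
F_out = 680 kg/hr


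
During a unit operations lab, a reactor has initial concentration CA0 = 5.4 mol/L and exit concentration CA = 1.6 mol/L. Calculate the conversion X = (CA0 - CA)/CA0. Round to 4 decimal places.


X = (CA0 - CA) / CA0
X = (5.4 - 1.6) / 5.4
X = 3.8 / 5.4
X = 0.7037


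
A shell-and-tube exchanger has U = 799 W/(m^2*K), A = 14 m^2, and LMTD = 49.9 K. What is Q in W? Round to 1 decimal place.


Q = U * A * LMTD
Q = 799 * 14 * 49.9
Q = 558181.4 W


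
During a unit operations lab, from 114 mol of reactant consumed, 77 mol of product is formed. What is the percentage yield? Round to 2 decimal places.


Yield = (moles product / moles consumed) * 100%
Yield = (77 / 114) * 100
Yield = 0.6754 * 100
Yield = 67.54%


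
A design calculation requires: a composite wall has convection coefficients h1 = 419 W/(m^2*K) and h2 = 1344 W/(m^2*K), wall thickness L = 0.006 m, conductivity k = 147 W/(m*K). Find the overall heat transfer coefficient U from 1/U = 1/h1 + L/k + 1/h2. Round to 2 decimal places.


1/U = 1/h1 + L/k + 1/h2
1/U = 1/419 + 0.006/147 + 1/1344
1/U = 0.0023866348 + 4.08163e-05 + 0.0007440476
1/U = 0.0031714987
U = 315.31 W/(m^2*K)


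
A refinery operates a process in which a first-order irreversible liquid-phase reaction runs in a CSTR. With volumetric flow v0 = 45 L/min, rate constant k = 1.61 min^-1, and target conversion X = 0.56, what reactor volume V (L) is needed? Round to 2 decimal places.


V = v0 * X / (k * (1 - X))
V = 45 * 0.56 / (1.61 * (1 - 0.56))
V = 25.2 / (1.61 * 0.44)
V = 25.2 / 0.7084
V = 35.57 L


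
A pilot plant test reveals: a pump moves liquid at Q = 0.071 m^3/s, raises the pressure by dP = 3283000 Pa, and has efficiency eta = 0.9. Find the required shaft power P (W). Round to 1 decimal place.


P = Q * dP / eta
P = 0.071 * 3283000 / 0.9
P = 233093.0 / 0.9
P = 258992.2 W


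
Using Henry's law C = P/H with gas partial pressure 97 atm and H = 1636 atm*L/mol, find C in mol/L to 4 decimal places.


C = P / H
C = 97 / 1636
C = 0.0593 mol/L


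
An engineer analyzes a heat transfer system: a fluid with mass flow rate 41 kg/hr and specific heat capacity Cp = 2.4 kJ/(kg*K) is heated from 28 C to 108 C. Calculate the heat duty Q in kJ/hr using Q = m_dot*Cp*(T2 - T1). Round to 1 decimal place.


Q = m_dot * Cp * (T2 - T1)
Q = 41 * 2.4 * (108 - 28)
Q = 41 * 2.4 * 80
Q = 7872.0 kJ/hr


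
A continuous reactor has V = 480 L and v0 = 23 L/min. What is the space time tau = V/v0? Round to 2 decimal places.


tau = V / v0
tau = 480 / 23
tau = 20.87 min


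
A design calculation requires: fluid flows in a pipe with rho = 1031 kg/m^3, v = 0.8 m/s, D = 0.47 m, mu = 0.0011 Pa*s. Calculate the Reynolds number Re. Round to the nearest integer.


Re = rho * v * D / mu
Re = 1031 * 0.8 * 0.47 / 0.0011
Re = 387.656 / 0.0011
Re = 352415


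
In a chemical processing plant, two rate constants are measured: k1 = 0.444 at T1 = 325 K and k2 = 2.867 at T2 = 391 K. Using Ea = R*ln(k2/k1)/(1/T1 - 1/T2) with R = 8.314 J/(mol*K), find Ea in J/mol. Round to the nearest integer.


Ea = R * ln(k2/k1) / (1/T1 - 1/T2)
ln(k2/k1) = ln(2.867/0.444) = 1.8651969
1/T1 - 1/T2 = 1/325 - 1/391 = 0.00051937832
Ea = 8.314 * 1.8651969 / 0.00051937832
Ea = 29857 J/mol


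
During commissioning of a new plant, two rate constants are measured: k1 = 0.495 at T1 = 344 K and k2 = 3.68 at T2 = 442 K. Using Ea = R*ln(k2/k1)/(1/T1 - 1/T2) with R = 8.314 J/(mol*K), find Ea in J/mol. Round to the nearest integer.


Ea = R * ln(k2/k1) / (1/T1 - 1/T2)
ln(k2/k1) = ln(3.68/0.495) = 2.0061103
1/T1 - 1/T2 = 1/344 - 1/442 = 0.000644533305
Ea = 8.314 * 2.0061103 / 0.000644533305
Ea = 25877 J/mol


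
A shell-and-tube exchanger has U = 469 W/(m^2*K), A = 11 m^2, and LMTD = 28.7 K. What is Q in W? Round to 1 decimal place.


Q = U * A * LMTD
Q = 469 * 11 * 28.7
Q = 148063.3 W


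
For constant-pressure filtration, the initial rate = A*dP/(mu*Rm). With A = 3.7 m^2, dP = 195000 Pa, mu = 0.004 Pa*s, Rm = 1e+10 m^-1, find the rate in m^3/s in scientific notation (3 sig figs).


rate = A * dP / (mu * Rm)
rate = 3.7 * 195000 / (0.004 * 1e+10)
rate = 721500.0 / 4.000e+07
rate = 1.80e-02 m^3/s


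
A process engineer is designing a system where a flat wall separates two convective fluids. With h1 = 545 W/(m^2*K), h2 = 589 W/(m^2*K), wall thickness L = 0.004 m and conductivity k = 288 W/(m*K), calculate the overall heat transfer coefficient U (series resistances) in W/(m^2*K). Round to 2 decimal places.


1/U = 1/h1 + L/k + 1/h2
1/U = 1/545 + 0.004/288 + 1/589
1/U = 0.0018348624 + 1.38889e-05 + 0.0016977929
1/U = 0.0035465442
U = 281.96 W/(m^2*K)


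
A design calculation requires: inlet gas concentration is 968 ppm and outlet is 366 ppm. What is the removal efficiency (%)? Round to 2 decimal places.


Efficiency = (G_in - G_out) / G_in * 100%
Efficiency = (968 - 366) / 968 * 100
Efficiency = 602 / 968 * 100
Efficiency = 62.19%


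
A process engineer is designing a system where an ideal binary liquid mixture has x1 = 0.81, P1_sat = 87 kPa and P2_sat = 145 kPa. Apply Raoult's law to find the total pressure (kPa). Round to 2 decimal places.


P = x1*P1_sat + x2*P2_sat
x2 = 1 - x1 = 1 - 0.81 = 0.19
P = 0.81*87 + 0.19*145
P = 70.47 + 27.55
P = 98.02 kPa


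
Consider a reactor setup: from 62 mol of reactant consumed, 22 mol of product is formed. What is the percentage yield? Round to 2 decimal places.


Yield = (moles product / moles consumed) * 100%
Yield = (22 / 62) * 100
Yield = 0.3548 * 100
Yield = 35.48%


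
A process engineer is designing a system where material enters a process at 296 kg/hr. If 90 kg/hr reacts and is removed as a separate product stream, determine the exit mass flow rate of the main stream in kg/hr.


Steady-state mass balance on the main outlet: F_out = F_in - F_removed
F_out = 296 - 90
F_out = 206 kg/hr


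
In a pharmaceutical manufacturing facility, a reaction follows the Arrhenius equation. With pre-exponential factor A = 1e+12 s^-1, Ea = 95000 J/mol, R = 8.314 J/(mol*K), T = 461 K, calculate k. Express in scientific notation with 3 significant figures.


k = A * exp(-Ea/(R*T))
k = 1e+12 * exp(-95000 / (8.314 * 461))
k = 1e+12 * exp(-24.786355)
k = 1.72e+01


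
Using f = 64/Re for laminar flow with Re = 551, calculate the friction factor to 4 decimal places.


f = 64 / Re
f = 64 / 551
f = 0.1162


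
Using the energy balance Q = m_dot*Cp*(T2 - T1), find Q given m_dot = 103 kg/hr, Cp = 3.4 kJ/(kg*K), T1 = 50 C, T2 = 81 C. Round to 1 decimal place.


Q = m_dot * Cp * (T2 - T1)
Q = 103 * 3.4 * (81 - 50)
Q = 103 * 3.4 * 31
Q = 10856.2 kJ/hr


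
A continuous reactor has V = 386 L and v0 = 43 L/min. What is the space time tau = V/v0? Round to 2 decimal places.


tau = V / v0
tau = 386 / 43
tau = 8.98 min


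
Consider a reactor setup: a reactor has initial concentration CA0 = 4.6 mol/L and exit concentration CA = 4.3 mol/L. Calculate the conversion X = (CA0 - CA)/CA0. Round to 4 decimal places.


X = (CA0 - CA) / CA0
X = (4.6 - 4.3) / 4.6
X = 0.3 / 4.6
X = 0.0652


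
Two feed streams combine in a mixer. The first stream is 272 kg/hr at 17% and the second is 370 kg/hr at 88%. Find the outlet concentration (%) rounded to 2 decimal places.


Mass balance on solute: F1*x1 + F2*x2 = F3*x3
F3 = F1 + F2 = 272 + 370 = 642 kg/hr
x3 = (F1*x1 + F2*x2)/F3
x3 = (272*0.17 + 370*0.88) / 642
x3 = 57.92%


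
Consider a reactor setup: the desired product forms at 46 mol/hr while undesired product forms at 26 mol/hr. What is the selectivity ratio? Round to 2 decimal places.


S = desired product rate / undesired product rate
S = 46 / 26
S = 1.77


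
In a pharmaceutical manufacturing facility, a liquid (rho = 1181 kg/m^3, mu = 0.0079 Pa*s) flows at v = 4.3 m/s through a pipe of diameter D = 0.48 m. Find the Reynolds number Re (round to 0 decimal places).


Re = rho * v * D / mu
Re = 1181 * 4.3 * 0.48 / 0.0079
Re = 2437.584 / 0.0079
Re = 308555


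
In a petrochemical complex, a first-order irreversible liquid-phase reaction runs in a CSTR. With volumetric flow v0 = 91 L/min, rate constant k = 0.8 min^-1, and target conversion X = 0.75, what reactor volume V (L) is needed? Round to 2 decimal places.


V = v0 * X / (k * (1 - X))
V = 91 * 0.75 / (0.8 * (1 - 0.75))
V = 68.25 / (0.8 * 0.25)
V = 68.25 / 0.2
V = 341.25 L


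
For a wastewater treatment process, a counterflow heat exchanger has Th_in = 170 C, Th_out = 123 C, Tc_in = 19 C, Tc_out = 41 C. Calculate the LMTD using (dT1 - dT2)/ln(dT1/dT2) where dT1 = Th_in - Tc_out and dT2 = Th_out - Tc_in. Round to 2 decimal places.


dT1 = Th_in - Tc_out = 170 - 41 = 129
dT2 = Th_out - Tc_in = 123 - 19 = 104
LMTD = (dT1 - dT2) / ln(dT1/dT2)
LMTD = (129 - 104) / ln(129/104)
LMTD = 116.05 K


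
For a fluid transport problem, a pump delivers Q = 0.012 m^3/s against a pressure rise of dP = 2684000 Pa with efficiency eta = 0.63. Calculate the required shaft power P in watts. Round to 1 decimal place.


P = Q * dP / eta
P = 0.012 * 2684000 / 0.63
P = 32208.0 / 0.63
P = 51123.8 W


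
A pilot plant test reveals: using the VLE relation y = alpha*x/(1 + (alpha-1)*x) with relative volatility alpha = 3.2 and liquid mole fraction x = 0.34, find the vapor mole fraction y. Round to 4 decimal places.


y = alpha*x / (1 + (alpha-1)*x)
y = 3.2*0.34 / (1 + (3.2-1)*0.34)
y = 1.088 / (1 + 0.748)
y = 1.088 / 1.748
y = 0.6224


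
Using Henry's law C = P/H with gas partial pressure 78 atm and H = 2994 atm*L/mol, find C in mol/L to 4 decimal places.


C = P / H
C = 78 / 2994
C = 0.0261 mol/L


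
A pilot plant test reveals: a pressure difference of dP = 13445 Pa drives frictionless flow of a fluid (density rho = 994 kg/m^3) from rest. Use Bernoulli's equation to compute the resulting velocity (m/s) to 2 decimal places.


v = sqrt(2*dP/rho)
v = sqrt(2*13445/994)
v = sqrt(27.052314)
v = 5.20 m/s


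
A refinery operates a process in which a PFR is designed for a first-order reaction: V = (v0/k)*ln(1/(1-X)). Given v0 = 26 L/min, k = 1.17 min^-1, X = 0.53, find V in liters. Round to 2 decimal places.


V = (v0/k) * ln(1/(1-X))
V = (26/1.17) * ln(1/(1-0.53))
V = 22.222222 * ln(2.12766)
V = 22.222222 * 0.755023
V = 16.78 L


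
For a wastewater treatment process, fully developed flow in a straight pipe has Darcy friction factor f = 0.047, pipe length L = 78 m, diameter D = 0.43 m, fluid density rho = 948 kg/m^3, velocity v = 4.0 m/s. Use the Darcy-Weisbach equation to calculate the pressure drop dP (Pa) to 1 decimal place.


dP = f * (L/D) * (rho*v^2/2)
dP = 0.047 * (78/0.43) * (948*4.0^2/2)
L/D = 181.39534884
rho*v^2/2 = 948*16.0/2 = 7584.0
dP = 0.047 * 181.39534884 * 7584.0
dP = 64658.0 Pa


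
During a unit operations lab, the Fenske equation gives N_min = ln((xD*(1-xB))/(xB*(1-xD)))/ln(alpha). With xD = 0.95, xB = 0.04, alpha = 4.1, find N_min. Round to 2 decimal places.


N_min = ln((xD*(1-xB))/(xB*(1-xD))) / ln(alpha)
Numerator inside ln: 0.912 / 0.002 = 456.0
ln(456.0) = 6.122493
ln(alpha) = ln(4.1) = 1.410987
N_min = 6.122493 / 1.410987 = 4.34


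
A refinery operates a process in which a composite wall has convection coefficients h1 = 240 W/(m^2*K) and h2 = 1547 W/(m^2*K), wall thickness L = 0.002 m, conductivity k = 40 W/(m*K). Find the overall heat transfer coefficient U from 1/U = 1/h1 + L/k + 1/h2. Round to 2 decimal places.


1/U = 1/h1 + L/k + 1/h2
1/U = 1/240 + 0.002/40 + 1/1547
1/U = 0.0041666667 + 5e-05 + 0.0006464124
1/U = 0.0048630791
U = 205.63 W/(m^2*K)


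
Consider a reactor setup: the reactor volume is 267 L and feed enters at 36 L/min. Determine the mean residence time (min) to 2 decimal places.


tau = V / v0
tau = 267 / 36
tau = 7.42 min


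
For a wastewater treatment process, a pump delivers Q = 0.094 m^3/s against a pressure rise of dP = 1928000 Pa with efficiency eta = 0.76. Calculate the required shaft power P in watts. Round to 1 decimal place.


P = Q * dP / eta
P = 0.094 * 1928000 / 0.76
P = 181232.0 / 0.76
P = 238463.2 W


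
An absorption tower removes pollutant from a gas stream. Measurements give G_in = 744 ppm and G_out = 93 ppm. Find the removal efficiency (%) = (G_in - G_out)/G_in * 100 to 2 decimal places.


Efficiency = (G_in - G_out) / G_in * 100%
Efficiency = (744 - 93) / 744 * 100
Efficiency = 651 / 744 * 100
Efficiency = 87.50%


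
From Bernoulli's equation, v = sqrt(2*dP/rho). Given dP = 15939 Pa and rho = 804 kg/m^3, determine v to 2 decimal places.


v = sqrt(2*dP/rho)
v = sqrt(2*15939/804)
v = sqrt(39.649254)
v = 6.30 m/s


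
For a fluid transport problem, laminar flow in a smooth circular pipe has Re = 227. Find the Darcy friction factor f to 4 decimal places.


f = 64 / Re
f = 64 / 227
f = 0.2819


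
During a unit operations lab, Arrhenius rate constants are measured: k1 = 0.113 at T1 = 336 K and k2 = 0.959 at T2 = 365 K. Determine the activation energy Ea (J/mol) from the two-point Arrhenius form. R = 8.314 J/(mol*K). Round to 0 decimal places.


Ea = R * ln(k2/k1) / (1/T1 - 1/T2)
ln(k2/k1) = ln(0.959/0.113) = 2.1385033
1/T1 - 1/T2 = 1/336 - 1/365 = 0.000236464449
Ea = 8.314 * 2.1385033 / 0.000236464449
Ea = 75189 J/mol


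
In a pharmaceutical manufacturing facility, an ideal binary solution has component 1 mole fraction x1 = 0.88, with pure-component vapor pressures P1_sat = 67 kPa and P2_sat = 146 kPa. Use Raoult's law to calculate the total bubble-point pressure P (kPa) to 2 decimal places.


P = x1*P1_sat + x2*P2_sat
x2 = 1 - x1 = 1 - 0.88 = 0.12
P = 0.88*67 + 0.12*146
P = 58.96 + 17.52
P = 76.48 kPa


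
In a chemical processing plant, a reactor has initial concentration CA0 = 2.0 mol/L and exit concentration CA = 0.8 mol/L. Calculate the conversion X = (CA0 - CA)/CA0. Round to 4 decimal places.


X = (CA0 - CA) / CA0
X = (2.0 - 0.8) / 2.0
X = 1.2 / 2.0
X = 0.6000


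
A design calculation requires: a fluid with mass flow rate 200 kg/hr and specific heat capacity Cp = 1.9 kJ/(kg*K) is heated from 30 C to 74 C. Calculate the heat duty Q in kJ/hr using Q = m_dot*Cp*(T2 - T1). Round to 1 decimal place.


Q = m_dot * Cp * (T2 - T1)
Q = 200 * 1.9 * (74 - 30)
Q = 200 * 1.9 * 44
Q = 16720.0 kJ/hr


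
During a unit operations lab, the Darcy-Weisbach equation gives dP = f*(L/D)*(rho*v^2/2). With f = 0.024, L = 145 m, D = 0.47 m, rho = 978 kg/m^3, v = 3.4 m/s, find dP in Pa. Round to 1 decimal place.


dP = f * (L/D) * (rho*v^2/2)
dP = 0.024 * (145/0.47) * (978*3.4^2/2)
L/D = 308.5106383
rho*v^2/2 = 978*11.56/2 = 5652.84
dP = 0.024 * 308.5106383 * 5652.84
dP = 41855.1 Pa


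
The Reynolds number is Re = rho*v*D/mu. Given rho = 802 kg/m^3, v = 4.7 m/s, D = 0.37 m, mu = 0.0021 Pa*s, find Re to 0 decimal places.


Re = rho * v * D / mu
Re = 802 * 4.7 * 0.37 / 0.0021
Re = 1394.678 / 0.0021
Re = 664132


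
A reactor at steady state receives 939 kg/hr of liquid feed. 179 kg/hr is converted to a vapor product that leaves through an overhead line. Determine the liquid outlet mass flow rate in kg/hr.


Steady-state mass balance on the main outlet: F_out = F_in - F_removed
F_out = 939 - 179
F_out = 760 kg/hr


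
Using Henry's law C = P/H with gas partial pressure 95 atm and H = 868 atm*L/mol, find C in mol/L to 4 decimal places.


C = P / H
C = 95 / 868
C = 0.1094 mol/L


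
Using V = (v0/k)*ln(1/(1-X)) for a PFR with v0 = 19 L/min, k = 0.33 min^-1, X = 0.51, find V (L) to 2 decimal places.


V = (v0/k) * ln(1/(1-X))
V = (19/0.33) * ln(1/(1-0.51))
V = 57.575758 * ln(2.040816)
V = 57.575758 * 0.71335
V = 41.07 L


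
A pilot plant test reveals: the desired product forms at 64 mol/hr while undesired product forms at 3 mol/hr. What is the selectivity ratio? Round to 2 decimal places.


S = desired product rate / undesired product rate
S = 64 / 3
S = 21.33


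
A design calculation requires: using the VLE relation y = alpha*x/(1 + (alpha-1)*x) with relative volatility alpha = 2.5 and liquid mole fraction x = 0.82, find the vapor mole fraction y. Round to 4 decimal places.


y = alpha*x / (1 + (alpha-1)*x)
y = 2.5*0.82 / (1 + (2.5-1)*0.82)
y = 2.05 / (1 + 1.23)
y = 2.05 / 2.23
y = 0.9193


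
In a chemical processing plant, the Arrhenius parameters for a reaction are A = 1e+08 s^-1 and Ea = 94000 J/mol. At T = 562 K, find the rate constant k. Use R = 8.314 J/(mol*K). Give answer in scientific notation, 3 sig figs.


k = A * exp(-Ea/(R*T))
k = 1e+08 * exp(-94000 / (8.314 * 562))
k = 1e+08 * exp(-20.117848)
k = 1.83e-01


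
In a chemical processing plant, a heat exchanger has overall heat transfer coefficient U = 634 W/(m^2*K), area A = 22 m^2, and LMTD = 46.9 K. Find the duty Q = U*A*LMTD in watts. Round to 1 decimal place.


Q = U * A * LMTD
Q = 634 * 22 * 46.9
Q = 654161.2 W


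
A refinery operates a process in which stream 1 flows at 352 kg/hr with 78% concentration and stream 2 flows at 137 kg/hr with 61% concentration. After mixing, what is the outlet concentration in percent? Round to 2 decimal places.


Mass balance on solute: F1*x1 + F2*x2 = F3*x3
F3 = F1 + F2 = 352 + 137 = 489 kg/hr
x3 = (F1*x1 + F2*x2)/F3
x3 = (352*0.78 + 137*0.61) / 489
x3 = 73.24%


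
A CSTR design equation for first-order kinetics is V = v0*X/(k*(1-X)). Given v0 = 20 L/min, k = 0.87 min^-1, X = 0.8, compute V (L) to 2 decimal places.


V = v0 * X / (k * (1 - X))
V = 20 * 0.8 / (0.87 * (1 - 0.8))
V = 16.0 / (0.87 * 0.2)
V = 16.0 / 0.174
V = 91.95 L


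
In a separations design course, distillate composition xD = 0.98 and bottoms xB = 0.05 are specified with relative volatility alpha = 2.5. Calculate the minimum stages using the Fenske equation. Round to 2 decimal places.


N_min = ln((xD*(1-xB))/(xB*(1-xD))) / ln(alpha)
Numerator inside ln: 0.931 / 0.001 = 931.0
ln(931.0) = 6.836259
ln(alpha) = ln(2.5) = 0.916291
N_min = 6.836259 / 0.916291 = 7.46


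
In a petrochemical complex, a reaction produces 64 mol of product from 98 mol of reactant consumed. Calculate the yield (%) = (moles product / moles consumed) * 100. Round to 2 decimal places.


Yield = (moles product / moles consumed) * 100%
Yield = (64 / 98) * 100
Yield = 0.6531 * 100
Yield = 65.31%


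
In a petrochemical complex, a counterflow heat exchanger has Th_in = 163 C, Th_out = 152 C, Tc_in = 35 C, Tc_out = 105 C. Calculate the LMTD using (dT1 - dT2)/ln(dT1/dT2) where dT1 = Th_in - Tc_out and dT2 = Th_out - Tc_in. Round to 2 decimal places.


dT1 = Th_in - Tc_out = 163 - 105 = 58
dT2 = Th_out - Tc_in = 152 - 35 = 117
LMTD = (dT1 - dT2) / ln(dT1/dT2)
LMTD = (58 - 117) / ln(58/117)
LMTD = 84.08 K


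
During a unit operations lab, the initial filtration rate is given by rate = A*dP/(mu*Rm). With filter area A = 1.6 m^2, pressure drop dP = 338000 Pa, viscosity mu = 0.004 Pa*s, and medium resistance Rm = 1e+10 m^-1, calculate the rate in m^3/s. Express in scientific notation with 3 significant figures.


rate = A * dP / (mu * Rm)
rate = 1.6 * 338000 / (0.004 * 1e+10)
rate = 540800.0 / 4.000e+07
rate = 1.35e-02 m^3/s


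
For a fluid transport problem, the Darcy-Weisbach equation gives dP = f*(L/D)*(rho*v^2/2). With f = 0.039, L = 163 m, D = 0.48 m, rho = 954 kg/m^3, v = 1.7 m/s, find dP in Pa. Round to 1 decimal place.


dP = f * (L/D) * (rho*v^2/2)
dP = 0.039 * (163/0.48) * (954*1.7^2/2)
L/D = 339.58333333
rho*v^2/2 = 954*2.89/2 = 1378.53
dP = 0.039 * 339.58333333 * 1378.53
dP = 18256.9 Pa


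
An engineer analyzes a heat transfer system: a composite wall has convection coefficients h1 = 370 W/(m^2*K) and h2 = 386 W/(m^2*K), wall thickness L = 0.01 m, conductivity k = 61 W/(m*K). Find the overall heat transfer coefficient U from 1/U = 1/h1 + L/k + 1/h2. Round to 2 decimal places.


1/U = 1/h1 + L/k + 1/h2
1/U = 1/370 + 0.01/61 + 1/386
1/U = 0.0027027027 + 0.0001639344 + 0.0025906736
1/U = 0.0054573107
U = 183.24 W/(m^2*K)


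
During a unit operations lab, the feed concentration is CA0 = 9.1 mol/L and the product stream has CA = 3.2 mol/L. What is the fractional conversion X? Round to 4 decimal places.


X = (CA0 - CA) / CA0
X = (9.1 - 3.2) / 9.1
X = 5.9 / 9.1
X = 0.6484


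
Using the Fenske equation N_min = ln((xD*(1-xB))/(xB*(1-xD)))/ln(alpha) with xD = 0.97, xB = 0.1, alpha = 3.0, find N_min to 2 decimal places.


N_min = ln((xD*(1-xB))/(xB*(1-xD))) / ln(alpha)
Numerator inside ln: 0.873 / 0.003 = 291.0
ln(291.0) = 5.673323
ln(alpha) = ln(3.0) = 1.098612
N_min = 5.673323 / 1.098612 = 5.16


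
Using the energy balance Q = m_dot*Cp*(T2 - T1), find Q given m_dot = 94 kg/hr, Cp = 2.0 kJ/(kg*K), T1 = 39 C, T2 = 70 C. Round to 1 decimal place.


Q = m_dot * Cp * (T2 - T1)
Q = 94 * 2.0 * (70 - 39)
Q = 94 * 2.0 * 31
Q = 5828.0 kJ/hr


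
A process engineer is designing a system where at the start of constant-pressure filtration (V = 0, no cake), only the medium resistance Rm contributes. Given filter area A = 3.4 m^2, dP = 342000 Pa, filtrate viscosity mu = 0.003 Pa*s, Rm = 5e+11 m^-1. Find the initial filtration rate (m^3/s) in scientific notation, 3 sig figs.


rate = A * dP / (mu * Rm)
rate = 3.4 * 342000 / (0.003 * 5e+11)
rate = 1162800.0 / 1.500e+09
rate = 7.75e-04 m^3/s
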